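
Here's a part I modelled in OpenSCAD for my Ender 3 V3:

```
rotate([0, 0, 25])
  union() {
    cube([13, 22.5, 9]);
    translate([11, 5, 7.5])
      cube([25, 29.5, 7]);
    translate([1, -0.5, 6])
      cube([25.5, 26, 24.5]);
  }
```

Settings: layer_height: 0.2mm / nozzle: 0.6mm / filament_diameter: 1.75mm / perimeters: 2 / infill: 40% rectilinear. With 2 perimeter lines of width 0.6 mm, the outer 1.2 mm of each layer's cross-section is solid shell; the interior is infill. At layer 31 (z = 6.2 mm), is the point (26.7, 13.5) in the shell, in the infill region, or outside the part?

outside

At z = 6.2 mm: the 13×22.5 cube contributes its full rectangle; the cube at (11, 5) is not intersected at this z (z outside [7.5, 14.5]); the 25.5×26 cube at (1, -0.5) contributes its full rectangle; Taking the union: the regions partially overlap (shared area 270.00 mm²), so overlapping operands fuse into one piece — 1 connected region; (whole slice rotated 25° about Z — lengths, areas and connectivity unchanged). Overall, the cross-section is a single solid region. Undo the 25° rotation: the query point maps to (29.904, 0.951) in the un-rotated model frame. The nearest boundary edge runs (26.50, 25.50)→(26.50, -0.50); distance from the point to it = 3.40 mm. The point is not inside any of the regions above, so it lies outside the cross-section (3.40 mm from the nearest boundary).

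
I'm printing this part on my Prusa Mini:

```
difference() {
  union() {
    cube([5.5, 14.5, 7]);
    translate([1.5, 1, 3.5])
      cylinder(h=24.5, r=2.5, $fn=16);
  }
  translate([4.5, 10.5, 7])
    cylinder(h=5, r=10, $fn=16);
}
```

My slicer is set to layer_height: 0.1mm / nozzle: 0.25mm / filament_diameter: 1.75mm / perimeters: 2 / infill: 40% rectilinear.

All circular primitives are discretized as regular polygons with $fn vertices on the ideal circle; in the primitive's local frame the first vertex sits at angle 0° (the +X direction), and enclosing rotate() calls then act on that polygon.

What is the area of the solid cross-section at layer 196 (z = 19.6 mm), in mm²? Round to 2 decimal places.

19.13 mm²

At z = 19.6 mm: the cube is not intersected at this z (z outside [0, 7]); the r=2.5 cylinder at (1.5, 1) contributes a regular 16-gon of circumradius 2.5 (area = (16/2)·2.500²·sin(360°/16) = 19.13 mm²); Merging all regions: only the r=2.5 cylinder at (1.5, 1) is present, so the union is just that shape — area = 19.13 mm²; the cylinder at (4.5, 10.5) does not reach this height (z outside [7, 12]); After the difference (first − rest): none of the subtracted shapes is present at this height, so the result so far is unchanged — area = 19.13 mm². Overall, the cross-section is a single solid region. Net area = 19.13 mm².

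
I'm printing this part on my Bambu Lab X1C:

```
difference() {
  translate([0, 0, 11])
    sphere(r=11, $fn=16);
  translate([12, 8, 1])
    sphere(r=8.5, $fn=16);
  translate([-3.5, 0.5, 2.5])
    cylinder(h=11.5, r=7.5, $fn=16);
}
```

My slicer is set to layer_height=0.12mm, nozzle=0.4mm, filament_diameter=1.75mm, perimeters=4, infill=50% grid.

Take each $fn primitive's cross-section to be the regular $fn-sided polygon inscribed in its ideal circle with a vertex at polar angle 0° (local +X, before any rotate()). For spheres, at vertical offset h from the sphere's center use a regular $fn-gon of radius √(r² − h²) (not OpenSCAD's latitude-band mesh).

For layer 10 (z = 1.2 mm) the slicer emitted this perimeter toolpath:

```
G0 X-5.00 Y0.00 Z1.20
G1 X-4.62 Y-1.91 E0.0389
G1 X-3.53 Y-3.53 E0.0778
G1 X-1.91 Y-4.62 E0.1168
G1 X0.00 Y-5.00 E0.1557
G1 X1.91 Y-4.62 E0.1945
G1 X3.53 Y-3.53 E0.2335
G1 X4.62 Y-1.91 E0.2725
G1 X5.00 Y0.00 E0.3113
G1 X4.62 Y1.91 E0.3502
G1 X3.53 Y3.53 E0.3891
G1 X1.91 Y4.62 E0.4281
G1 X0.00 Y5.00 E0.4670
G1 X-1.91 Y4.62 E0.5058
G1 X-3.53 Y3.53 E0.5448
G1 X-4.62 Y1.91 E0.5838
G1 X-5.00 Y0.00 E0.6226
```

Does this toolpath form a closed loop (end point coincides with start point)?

yes

Start point (G0): (-5.00, 0.00). End point (last G1): the path returns to the start — closed.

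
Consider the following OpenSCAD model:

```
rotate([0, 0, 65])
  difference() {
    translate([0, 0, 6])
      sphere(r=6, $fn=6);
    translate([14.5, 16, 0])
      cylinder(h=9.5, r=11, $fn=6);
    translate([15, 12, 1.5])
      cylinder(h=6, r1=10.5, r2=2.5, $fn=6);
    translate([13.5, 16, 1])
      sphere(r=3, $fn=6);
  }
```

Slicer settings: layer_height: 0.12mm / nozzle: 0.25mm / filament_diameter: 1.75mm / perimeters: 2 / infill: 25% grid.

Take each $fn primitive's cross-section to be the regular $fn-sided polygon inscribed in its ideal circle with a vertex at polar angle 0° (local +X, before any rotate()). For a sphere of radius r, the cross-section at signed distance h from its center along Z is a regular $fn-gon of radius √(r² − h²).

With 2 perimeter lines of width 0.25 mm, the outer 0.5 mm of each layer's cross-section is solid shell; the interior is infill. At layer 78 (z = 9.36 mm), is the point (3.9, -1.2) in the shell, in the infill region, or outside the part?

shell

At z = 9.36 mm: the r=6 sphere contributes a regular 6-gon of circumradius √(6²−3.36²) = 4.971; the cylinder at (14.5, 16): section is a regular 6-gon, circumradius r=11; the cone at (15, 12) is not intersected at this z (z outside [1.5, 7.5]); the sphere at (13.5, 16) does not reach this height (|z−center|=8.360 > r=3); After the difference (first − rest): starting from the r=6 sphere, the r=11 cylinder at (14.5, 16) misses the remaining region (no effect) — 1 connected region; (rotated 65° about Z; rotation is an isometry so areas/perimeters/island counts are preserved). Overall, the cross-section is a single solid region. Undo the 65° rotation: the query point maps to (0.561, -4.042) in the un-rotated model frame. The nearest boundary edge runs (2.49, -4.30)→(-2.49, -4.30); distance from the point to it = 0.26 mm. The point is inside the cross-section, 0.26 mm from the nearest boundary — within the 0.5 mm shell band (2 × 0.25).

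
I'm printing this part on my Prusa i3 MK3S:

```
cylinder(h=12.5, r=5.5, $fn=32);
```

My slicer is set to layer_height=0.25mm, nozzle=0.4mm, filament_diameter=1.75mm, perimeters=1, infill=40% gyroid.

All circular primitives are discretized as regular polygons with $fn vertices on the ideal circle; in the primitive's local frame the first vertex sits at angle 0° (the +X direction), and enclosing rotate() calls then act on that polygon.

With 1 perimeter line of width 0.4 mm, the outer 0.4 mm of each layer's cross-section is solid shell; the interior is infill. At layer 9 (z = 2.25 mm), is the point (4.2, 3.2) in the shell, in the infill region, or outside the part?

shell

At z = 2.25 mm: the r=5.5 cylinder gives a regular 32-gon of circumradius 5.5 (constant along its height). Overall, the cross-section is a single solid region. The nearest boundary edge runs (4.57, 3.06)→(3.89, 3.89); distance from the point to it = 0.20 mm. The point is inside the cross-section, 0.20 mm from the nearest boundary — within the 0.4 mm shell band (1 × 0.4).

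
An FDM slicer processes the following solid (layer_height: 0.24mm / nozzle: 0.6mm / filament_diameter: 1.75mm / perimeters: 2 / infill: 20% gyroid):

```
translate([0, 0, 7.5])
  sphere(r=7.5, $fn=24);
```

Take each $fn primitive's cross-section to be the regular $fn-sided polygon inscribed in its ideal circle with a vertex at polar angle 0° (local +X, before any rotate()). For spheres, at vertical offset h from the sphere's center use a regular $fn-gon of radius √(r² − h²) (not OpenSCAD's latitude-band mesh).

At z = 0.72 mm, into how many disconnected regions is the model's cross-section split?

At z = 0.72 mm: the sphere: section is a regular 24-gon, circumradius = √(r²−h²) = √(7.5²−6.78²) = 3.206. The result has 1 disconnected region.

1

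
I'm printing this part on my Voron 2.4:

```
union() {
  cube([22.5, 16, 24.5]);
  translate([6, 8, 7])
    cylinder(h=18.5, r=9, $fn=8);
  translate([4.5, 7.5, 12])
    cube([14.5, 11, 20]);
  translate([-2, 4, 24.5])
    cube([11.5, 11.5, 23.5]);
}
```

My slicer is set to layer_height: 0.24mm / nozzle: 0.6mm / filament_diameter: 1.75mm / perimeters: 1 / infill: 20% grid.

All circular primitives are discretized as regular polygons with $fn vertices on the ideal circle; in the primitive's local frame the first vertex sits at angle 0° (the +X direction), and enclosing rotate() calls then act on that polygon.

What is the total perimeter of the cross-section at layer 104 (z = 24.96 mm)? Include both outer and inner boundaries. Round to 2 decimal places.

At z = 24.96 mm: the cube does not reach this height (z outside [0, 24.5]); the r=9 cylinder at (6, 8) gives a regular 8-gon of circumradius 9 (constant along its height) (perimeter = 2·8·9.000·sin(180°/8) = 55.11 mm); the cube at (4.5, 7.5) is present — its section is the full 14.5×11 rectangle (perimeter 51.00 mm); the cube at (-2, 4) is present — its section is the full 11.5×11.5 rectangle (perimeter 46.00 mm); Merging all regions: the regions partially overlap (shared area 200.59 mm²), so the edge portions inside another operand are dropped and the merged outline is re-measured after clipping — boundary = 73.74 mm. Overall, the cross-section is a single solid region. Total boundary length (outer) = 73.74 mm.

73.74 mm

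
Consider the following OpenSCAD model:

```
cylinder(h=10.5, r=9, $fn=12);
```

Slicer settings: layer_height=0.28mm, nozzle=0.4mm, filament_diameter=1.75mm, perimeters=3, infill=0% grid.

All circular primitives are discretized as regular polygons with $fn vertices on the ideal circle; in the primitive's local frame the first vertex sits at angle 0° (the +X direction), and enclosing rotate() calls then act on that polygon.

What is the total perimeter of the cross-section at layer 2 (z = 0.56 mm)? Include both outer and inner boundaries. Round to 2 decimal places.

At z = 0.56 mm: the r=9 cylinder gives a regular 12-gon of circumradius 9 (constant along its height) (perimeter = 2·12·9.000·sin(180°/12) = 55.90 mm). Overall, the cross-section is a single solid region. Total boundary length (outer) = 55.90 mm.

55.90 mm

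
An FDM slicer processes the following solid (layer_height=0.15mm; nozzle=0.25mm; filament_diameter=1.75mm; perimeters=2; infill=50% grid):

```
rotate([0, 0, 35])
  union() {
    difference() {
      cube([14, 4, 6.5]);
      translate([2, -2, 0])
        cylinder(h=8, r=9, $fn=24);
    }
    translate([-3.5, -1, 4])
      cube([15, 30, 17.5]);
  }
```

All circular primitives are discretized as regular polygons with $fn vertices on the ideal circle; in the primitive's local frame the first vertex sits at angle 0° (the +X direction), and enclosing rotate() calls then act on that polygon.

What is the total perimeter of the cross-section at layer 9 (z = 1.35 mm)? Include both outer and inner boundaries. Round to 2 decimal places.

At z = 1.35 mm: the 14×4 cube contributes its full rectangle (perimeter 36.00 mm); the r=9 cylinder at (2, -2) gives a regular 24-gon of circumradius 9 (constant along its height) (perimeter = 2·24·9.000·sin(180°/24) = 56.39 mm); After the difference (first − rest): starting from the 14×4 cube, the r=9 cylinder at (2, -2) partially overlaps it — only the 39.59 mm² overlap (of its 251.57 mm²) is removed, clipping the outline — boundary = 17.19 mm; the cube at (-3.5, -1) does not reach this height (z outside [4, 21.5]); Taking the union: only the result so far is present, so the union is just that shape — boundary = 17.19 mm; (rotated 35° about Z; rotation is an isometry so areas/perimeters/island counts are preserved). Overall, the cross-section is a single solid region. Total boundary length (outer) = 17.19 mm.

17.19 mm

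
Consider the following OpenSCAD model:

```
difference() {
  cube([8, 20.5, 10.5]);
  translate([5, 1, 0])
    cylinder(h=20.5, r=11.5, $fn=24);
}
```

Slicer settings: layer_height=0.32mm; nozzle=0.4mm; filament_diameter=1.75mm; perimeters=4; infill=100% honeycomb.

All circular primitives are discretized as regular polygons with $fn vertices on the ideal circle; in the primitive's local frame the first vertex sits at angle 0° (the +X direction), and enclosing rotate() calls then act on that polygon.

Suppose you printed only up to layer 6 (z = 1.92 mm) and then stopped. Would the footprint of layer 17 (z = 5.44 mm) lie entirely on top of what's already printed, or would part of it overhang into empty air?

entirely on top

Compare the two slices. At z = 1.92: the 8×20.5 cube contributes its full rectangle (area 164.00 mm²); the cylinder at (5, 1): section is a regular 24-gon, circumradius r=11.5 (area = (24/2)·11.500²·sin(360°/24) = 410.75 mm²); After the difference (first − rest): starting from the 8×20.5 cube (164.00 mm²), the r=11.5 cylinder at (5, 1) partially overlaps it — only the 97.18 mm² overlap (of its 410.75 mm²) is removed, clipping the outline — area = 66.82 mm². At z = 5.44: the cube is present — its section is the full 8×20.5 rectangle (area 164.00 mm²); the r=11.5 cylinder at (5, 1) contributes a regular 24-gon of circumradius 11.5 (area = (24/2)·11.500²·sin(360°/24) = 410.75 mm²); Subtracting the remaining from the first: starting from the 8×20.5 cube (164.00 mm²), the r=11.5 cylinder at (5, 1) partially overlaps it — only the 97.18 mm² overlap (of its 410.75 mm²) is removed, clipping the outline — area = 66.82 mm². Checking containment: the cross-section at z = 5.44 is a subset of the cross-section at z = 1.92.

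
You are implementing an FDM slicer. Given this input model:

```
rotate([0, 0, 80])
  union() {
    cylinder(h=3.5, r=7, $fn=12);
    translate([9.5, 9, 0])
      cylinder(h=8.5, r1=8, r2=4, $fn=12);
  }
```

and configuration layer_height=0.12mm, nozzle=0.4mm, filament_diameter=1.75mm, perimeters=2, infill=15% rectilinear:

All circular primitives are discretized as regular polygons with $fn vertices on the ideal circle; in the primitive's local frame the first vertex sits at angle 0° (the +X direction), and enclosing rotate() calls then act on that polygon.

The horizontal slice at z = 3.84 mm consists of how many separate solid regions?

1

At z = 3.84 mm: the cylinder is absent (z outside [0, 3.5]); the cone at (9.5, 9) (r1=8→r2=4) has section circumradius 6.193 here — a regular 12-gon; Merging all regions: only the cone at (9.5, 9) is present, so the union is just that shape — 1 connected region; (rotated 80° about Z; rotation is an isometry so areas/perimeters/island counts are preserved). The result has 1 disconnected region.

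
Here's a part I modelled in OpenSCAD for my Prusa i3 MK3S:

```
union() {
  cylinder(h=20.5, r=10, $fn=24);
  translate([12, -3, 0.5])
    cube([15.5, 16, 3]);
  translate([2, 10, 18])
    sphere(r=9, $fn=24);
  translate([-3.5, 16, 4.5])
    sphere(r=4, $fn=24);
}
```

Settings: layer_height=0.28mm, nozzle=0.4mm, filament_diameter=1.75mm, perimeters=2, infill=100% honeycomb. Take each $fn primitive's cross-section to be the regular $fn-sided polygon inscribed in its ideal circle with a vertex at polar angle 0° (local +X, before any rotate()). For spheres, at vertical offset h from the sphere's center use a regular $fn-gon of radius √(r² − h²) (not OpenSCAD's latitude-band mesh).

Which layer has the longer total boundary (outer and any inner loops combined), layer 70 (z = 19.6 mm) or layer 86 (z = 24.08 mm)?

Layer 70 (z = 19.6): the cylinder: section is a regular 24-gon, circumradius r=10 (perimeter = 2·24·10.000·sin(180°/24) = 62.65 mm); the cube at (12, -3) is absent (z outside [0.5, 3.5]); the r=9 sphere at (2, 10) contributes a regular 24-gon of circumradius √(9²−1.6²) = 8.857 (perimeter = 2·24·8.857·sin(180°/24) = 55.49 mm); the sphere at (-3.5, 16) does not reach this height (|z−center|=15.100 > r=4); Combining (union): the regions partially overlap (shared area 94.43 mm²), so the edge portions inside another operand are dropped and the merged outline is re-measured after clipping — boundary = 80.81 mm. So its perimeter = 80.81 mm. Layer 86 (z = 24.08): the cylinder is absent (z outside [0, 20.5]); the cube at (12, -3) is absent (z outside [0.5, 3.5]); the r=9 sphere at (2, 10) contributes a regular 24-gon of circumradius √(9²−6.08²) = 6.636 (perimeter = 2·24·6.636·sin(180°/24) = 41.57 mm); the sphere at (-3.5, 16) is absent (|z−center|=19.580 > r=4); Taking the union: only the r=9 sphere at (2, 10) is present, so the union is just that shape — boundary = 41.57 mm. So its perimeter = 41.57 mm. Layer 70 is larger (80.81 vs 41.57 mm).

layer 70 (z = 19.6 mm)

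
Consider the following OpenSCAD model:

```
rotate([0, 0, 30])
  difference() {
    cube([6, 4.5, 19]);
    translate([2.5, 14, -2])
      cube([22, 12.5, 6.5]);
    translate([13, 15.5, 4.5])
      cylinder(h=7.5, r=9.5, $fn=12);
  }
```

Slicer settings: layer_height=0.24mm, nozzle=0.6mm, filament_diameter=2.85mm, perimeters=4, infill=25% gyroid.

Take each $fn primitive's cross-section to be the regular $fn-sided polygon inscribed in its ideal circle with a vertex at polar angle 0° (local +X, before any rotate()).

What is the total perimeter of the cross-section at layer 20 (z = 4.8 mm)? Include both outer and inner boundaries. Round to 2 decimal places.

21.00 mm

At z = 4.8 mm: the cube is present — its section is the full 6×4.5 rectangle (perimeter 21.00 mm); the cube at (2.5, 14) is not intersected at this z (z outside [-2, 4.5]); the r=9.5 cylinder at (13, 15.5) gives a regular 12-gon of circumradius 9.5 (constant along its height) (perimeter = 2·12·9.500·sin(180°/12) = 59.01 mm); Taking the first minus the rest: starting from the 6×4.5 cube, the r=9.5 cylinder at (13, 15.5) misses the remaining region (no effect) — boundary = 21.00 mm; (rotated 30° about Z; rotation is an isometry so areas/perimeters/island counts are preserved). Overall, the cross-section is a single solid region. Total boundary length (outer) = 21.00 mm.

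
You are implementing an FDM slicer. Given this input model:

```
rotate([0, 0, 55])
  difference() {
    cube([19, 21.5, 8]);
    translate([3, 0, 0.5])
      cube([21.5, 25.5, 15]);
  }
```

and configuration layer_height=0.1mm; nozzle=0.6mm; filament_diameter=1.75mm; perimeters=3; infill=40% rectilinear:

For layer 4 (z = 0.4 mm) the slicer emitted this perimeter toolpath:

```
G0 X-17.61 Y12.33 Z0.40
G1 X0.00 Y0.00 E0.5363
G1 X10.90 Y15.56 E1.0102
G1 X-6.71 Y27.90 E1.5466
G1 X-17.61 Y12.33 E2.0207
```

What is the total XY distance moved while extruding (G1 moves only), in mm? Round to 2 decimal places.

81.00 mm

Sum the Euclidean lengths of each G1 segment: total = 81.00 mm.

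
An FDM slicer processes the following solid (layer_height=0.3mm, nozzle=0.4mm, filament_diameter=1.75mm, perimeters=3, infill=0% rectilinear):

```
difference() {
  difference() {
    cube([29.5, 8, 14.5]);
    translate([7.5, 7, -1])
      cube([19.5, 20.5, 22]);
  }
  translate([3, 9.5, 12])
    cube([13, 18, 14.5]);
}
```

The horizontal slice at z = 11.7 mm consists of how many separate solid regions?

1

At z = 11.7 mm: the cube (footprint 29.5×8) is included at this height; the 19.5×20.5 cube at (7.5, 7) contributes its full rectangle; Taking the first minus the rest: starting from the 29.5×8 cube, the 19.5×20.5 cube at (7.5, 7) partially overlaps it — only the 19.50 mm² overlap (of its 399.75 mm²) is removed, clipping the outline — 1 connected region; the cube at (3, 9.5) is absent (z outside [12, 26.5]); After the difference (first − rest): none of the subtracted shapes is present at this height, so the result so far is unchanged — 1 connected region. The result has 1 disconnected region.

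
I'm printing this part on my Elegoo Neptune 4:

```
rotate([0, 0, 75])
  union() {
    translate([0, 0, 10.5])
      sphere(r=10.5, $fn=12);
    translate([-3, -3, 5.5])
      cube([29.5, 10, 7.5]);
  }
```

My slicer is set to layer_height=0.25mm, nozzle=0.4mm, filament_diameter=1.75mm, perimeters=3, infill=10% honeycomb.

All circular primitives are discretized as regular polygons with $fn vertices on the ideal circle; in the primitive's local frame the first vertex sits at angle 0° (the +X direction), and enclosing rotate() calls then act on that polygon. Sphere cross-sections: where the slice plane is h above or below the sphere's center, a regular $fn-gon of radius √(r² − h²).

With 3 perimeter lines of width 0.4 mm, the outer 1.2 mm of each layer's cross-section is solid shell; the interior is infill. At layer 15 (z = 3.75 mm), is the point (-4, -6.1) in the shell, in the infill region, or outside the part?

At z = 3.75 mm: the sphere: section is a regular 12-gon, circumradius = √(r²−h²) = √(10.5²−6.75²) = 8.043; the cube at (-3, -3) is not intersected at this z (z outside [5.5, 13]); Combining (union): only the r=10.5 sphere is present, so the union is just that shape — 1 connected region; (rotated 75° about Z; rotation is an isometry so areas/perimeters/island counts are preserved). Overall, the cross-section is a single solid region. Undo the 75° rotation: the query point maps to (-6.927, 2.285) in the un-rotated model frame. The nearest boundary edge runs (-6.97, 4.02)→(-8.04, 0.00); distance from the point to it = 0.49 mm. The point is inside the cross-section, 0.49 mm from the nearest boundary — within the 1.2 mm shell band (3 × 0.4).

shell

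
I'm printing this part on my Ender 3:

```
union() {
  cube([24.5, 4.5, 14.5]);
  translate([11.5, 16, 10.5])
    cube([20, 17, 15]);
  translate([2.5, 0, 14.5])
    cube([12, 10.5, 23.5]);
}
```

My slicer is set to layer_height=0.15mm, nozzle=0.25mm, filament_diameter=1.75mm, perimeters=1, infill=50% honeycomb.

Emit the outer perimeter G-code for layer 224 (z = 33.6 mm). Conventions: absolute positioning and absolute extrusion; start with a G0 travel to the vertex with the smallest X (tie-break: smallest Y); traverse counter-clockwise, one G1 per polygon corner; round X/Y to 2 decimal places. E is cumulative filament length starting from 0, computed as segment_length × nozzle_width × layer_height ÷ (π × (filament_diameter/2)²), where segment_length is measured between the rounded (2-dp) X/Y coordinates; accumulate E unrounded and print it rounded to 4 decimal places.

G0 X2.50 Y0.00 Z33.60
G1 X14.50 Y0.00 E0.1871
G1 X14.50 Y10.50 E0.3508
G1 X2.50 Y10.50 E0.5379
G1 X2.50 Y0.00 E0.7016

At z = 33.6 mm: the cube is absent (z outside [0, 14.5]); the cube at (11.5, 16) does not reach this height (z outside [10.5, 25.5]); the 12×10.5 cube at (2.5, 0) contributes its full rectangle; Combining (union): only the 12×10.5 cube at (2.5, 0) is present, so the union is just that shape — 1 connected region. The outline is a single polygon with 4 vertices. Extrusion per mm of travel: 0.25 × 0.15 / (π × 0.875²) = 0.015591. Accumulating E over each segment gives final E = 0.7016.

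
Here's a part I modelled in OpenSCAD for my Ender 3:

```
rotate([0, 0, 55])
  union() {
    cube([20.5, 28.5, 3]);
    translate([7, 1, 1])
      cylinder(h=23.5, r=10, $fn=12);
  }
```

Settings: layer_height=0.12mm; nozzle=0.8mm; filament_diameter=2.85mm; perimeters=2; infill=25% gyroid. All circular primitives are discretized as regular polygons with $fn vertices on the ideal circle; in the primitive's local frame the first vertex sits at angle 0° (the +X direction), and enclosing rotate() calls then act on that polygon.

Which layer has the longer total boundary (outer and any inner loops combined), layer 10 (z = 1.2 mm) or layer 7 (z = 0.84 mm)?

Layer 10 (z = 1.2): the cube (footprint 20.5×28.5) is included at this height (perimeter 98.00 mm); the r=10 cylinder at (7, 1) gives a regular 12-gon of circumradius 10 (constant along its height) (perimeter = 2·12·10.000·sin(180°/12) = 62.12 mm); Merging all regions: the regions partially overlap (shared area 153.84 mm²), so the edge portions inside another operand are dropped and the merged outline is re-measured after clipping — boundary = 111.16 mm; (rotated 55° about Z; rotation is an isometry so areas/perimeters/island counts are preserved). So its perimeter = 111.16 mm. Layer 7 (z = 0.84): the 20.5×28.5 cube contributes its full rectangle (perimeter 98.00 mm); the cylinder at (7, 1) is not intersected at this z (z outside [1, 24.5]); Merging all regions: only the 20.5×28.5 cube is present, so the union is just that shape — boundary = 98.00 mm; (whole slice rotated 55° about Z — lengths, areas and connectivity unchanged). So its perimeter = 98.00 mm. Layer 10 is larger (111.16 vs 98.00 mm).

layer 10 (z = 1.2 mm)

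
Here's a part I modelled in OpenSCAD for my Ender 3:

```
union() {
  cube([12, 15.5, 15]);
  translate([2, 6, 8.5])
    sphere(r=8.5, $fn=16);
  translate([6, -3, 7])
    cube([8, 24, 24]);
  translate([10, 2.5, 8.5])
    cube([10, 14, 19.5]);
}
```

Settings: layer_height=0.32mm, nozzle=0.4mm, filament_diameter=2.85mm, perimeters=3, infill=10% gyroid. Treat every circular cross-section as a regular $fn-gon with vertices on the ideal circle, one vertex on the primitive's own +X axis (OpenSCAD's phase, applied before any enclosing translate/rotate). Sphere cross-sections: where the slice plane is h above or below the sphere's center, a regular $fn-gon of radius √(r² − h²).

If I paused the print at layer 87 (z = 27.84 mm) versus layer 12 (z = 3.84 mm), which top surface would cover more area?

Layer 87 (z = 27.84): the cube does not reach this height (z outside [0, 15]); the sphere at (2, 6) is not intersected at this z (|z−center|=19.340 > r=8.5); the cube at (6, -3) is present — its section is the full 8×24 rectangle (area 192.00 mm²); the 10×14 cube at (10, 2.5) contributes its full rectangle (area 140.00 mm²); Combining (union): the regions partially overlap — summed areas 332.00 mm² minus the doubly-counted overlap 56.00 mm² gives 276.00 mm² — area = 276.00 mm². So its area = 276.00 mm². Layer 12 (z = 3.84): the cube (footprint 12×15.5) is included at this height (area 186.00 mm²); the r=8.5 sphere at (2, 6) contributes a regular 16-gon of circumradius √(8.5²−4.66²) = 7.109 (area = (16/2)·7.109²·sin(360°/16) = 154.71 mm²); the cube at (6, -3) is not intersected at this z (z outside [7, 31]); the cube at (10, 2.5) is absent (z outside [8.5, 28]); Taking the union: the regions partially overlap — summed areas 340.71 mm² minus the doubly-counted overlap 100.65 mm² gives 240.06 mm² — area = 240.06 mm². So its area = 240.06 mm². Layer 87 is larger (276.00 vs 240.06 mm²).

layer 87 (z = 27.84 mm)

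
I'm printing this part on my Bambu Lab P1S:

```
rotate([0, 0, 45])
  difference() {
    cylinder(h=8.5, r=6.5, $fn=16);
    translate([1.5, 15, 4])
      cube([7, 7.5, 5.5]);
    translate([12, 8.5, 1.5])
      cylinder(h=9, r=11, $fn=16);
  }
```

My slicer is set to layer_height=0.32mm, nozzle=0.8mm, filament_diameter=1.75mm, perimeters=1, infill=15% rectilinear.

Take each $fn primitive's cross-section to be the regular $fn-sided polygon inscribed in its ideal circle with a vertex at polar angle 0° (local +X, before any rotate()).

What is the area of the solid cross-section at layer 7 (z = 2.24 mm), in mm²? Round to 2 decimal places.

114.21 mm²

At z = 2.24 mm: the r=6.5 cylinder contributes a regular 16-gon of circumradius 6.5 (area = (16/2)·6.500²·sin(360°/16) = 129.35 mm²); the cube at (1.5, 15) is absent (z outside [4, 9.5]); the r=11 cylinder at (12, 8.5) contributes a regular 16-gon of circumradius 11 (area = (16/2)·11.000²·sin(360°/16) = 370.44 mm²); After the difference (first − rest): starting from the r=6.5 cylinder (129.35 mm²), the r=11 cylinder at (12, 8.5) partially overlaps it — only the 15.14 mm² overlap (of its 370.44 mm²) is removed, clipping the outline — area = 114.21 mm²; (rotated 45° about Z; rotation is an isometry so areas/perimeters/island counts are preserved). Overall, the cross-section is a single solid region. Net area = 114.21 mm².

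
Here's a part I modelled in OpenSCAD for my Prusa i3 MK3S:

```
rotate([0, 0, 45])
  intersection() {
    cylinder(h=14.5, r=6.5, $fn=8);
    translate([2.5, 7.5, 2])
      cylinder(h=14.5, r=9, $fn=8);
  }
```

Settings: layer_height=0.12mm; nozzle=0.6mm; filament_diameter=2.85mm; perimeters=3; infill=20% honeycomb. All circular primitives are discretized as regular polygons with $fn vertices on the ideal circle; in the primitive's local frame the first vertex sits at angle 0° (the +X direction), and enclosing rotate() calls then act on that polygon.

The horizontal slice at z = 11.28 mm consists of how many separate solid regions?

At z = 11.28 mm: the r=6.5 cylinder contributes a regular 8-gon of circumradius 6.5; the r=9 cylinder at (2.5, 7.5) contributes a regular 8-gon of circumradius 9; Taking the intersection: the r=9 cylinder at (2.5, 7.5) partially overlaps the r=6.5 cylinder; clipping to the common part keeps 58.04 mm² — 1 connected region; (whole slice rotated 45° about Z — lengths, areas and connectivity unchanged). The result has 1 disconnected region.

1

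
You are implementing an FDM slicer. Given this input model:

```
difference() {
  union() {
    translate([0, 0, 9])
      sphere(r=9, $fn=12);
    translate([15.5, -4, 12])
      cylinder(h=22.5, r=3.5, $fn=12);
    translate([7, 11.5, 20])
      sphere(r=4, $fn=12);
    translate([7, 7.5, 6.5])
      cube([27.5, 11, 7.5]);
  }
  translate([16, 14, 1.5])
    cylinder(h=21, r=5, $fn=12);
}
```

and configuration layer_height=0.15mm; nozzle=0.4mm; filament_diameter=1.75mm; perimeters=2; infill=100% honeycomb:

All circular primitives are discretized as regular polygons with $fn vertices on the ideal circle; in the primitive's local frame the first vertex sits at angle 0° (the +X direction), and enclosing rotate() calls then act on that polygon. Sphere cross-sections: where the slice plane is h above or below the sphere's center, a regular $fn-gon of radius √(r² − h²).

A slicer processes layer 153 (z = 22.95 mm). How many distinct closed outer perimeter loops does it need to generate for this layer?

At z = 22.95 mm: the sphere is not intersected at this z (|z−center|=13.950 > r=9); the r=3.5 cylinder at (15.5, -4) contributes a regular 12-gon of circumradius 3.5; the r=4 sphere at (7, 11.5) slices to a regular 12-gon of circumradius 2.701 (√(r²−h²) with h=2.95 from center); the cube at (7, 7.5) is absent (z outside [6.5, 14]); Merging all regions: the 2 present regions are separate (no shared area or edge), so areas and boundary lengths simply add and each stays a separate island — 2 connected regions; the cylinder at (16, 14) is not intersected at this z (z outside [1.5, 22.5]); Taking the first minus the rest: none of the subtracted shapes is present at this height, so that combined region is unchanged — 2 connected regions. The result has 2 disconnected regions.

2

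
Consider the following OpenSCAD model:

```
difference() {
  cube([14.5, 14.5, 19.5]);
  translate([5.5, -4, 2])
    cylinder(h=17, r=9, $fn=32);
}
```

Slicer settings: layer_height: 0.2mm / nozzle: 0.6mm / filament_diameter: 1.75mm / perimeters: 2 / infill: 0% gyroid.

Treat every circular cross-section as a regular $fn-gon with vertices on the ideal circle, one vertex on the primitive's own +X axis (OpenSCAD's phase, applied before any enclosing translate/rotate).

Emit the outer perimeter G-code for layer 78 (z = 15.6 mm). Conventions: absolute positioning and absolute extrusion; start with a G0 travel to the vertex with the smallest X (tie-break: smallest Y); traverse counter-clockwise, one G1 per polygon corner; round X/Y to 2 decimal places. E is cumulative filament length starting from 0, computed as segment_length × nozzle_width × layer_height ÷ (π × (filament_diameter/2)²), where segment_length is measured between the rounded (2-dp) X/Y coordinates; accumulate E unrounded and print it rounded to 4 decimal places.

G0 X0.00 Y3.07 Z15.60
G1 X0.50 Y3.48 E0.0323
G1 X2.06 Y4.31 E0.1204
G1 X3.74 Y4.83 E0.2082
G1 X5.50 Y5.00 E0.2964
G1 X7.26 Y4.83 E0.3846
G1 X8.94 Y4.31 E0.4723
G1 X10.50 Y3.48 E0.5605
G1 X11.86 Y2.36 E0.6484
G1 X12.98 Y1.00 E0.7363
G1 X13.52 Y0.00 E0.7930
G1 X14.50 Y0.00 E0.8419
G1 X14.50 Y14.50 E1.5653
G1 X0.00 Y14.50 E2.2887
G1 X0.00 Y3.07 E2.8589

At z = 15.6 mm: the cube (footprint 14.5×14.5) is included at this height; the r=9 cylinder at (5.5, -4) contributes a regular 32-gon of circumradius 9; Subtracting the remaining from the first: starting from the 14.5×14.5 cube, the r=9 cylinder at (5.5, -4) partially overlaps it — only the 52.60 mm² overlap (of its 252.84 mm²) is removed, clipping the outline — 1 connected region. The outline is a single polygon with 14 vertices. Extrusion per mm of travel: 0.6 × 0.2 / (π × 0.875²) = 0.049890. Accumulating E over each segment gives final E = 2.8589.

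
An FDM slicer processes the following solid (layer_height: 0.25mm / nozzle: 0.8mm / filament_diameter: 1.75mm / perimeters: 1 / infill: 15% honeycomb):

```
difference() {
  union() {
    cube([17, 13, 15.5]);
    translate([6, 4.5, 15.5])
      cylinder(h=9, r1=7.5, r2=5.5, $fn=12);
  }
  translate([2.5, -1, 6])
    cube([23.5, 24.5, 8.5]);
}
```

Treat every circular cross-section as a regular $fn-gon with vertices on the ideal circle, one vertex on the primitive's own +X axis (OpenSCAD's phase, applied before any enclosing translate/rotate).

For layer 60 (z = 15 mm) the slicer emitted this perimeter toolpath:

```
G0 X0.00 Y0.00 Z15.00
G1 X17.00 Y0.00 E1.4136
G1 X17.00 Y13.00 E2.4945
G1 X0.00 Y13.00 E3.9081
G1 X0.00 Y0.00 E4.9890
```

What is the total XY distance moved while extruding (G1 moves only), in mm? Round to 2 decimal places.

Sum the Euclidean lengths of each G1 segment: total = 60.00 mm.

60.00 mm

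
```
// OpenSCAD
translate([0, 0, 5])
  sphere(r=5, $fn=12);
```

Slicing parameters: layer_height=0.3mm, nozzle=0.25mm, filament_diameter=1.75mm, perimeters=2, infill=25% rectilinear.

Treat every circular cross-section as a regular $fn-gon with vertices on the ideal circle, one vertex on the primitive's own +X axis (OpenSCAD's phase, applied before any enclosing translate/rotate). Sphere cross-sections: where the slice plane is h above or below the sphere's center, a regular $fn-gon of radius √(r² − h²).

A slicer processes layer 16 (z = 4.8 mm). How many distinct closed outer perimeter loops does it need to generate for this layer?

At z = 4.8 mm: the sphere: section is a regular 12-gon, circumradius = √(r²−h²) = √(5²−0.2²) = 4.996. The result has 1 disconnected region.

1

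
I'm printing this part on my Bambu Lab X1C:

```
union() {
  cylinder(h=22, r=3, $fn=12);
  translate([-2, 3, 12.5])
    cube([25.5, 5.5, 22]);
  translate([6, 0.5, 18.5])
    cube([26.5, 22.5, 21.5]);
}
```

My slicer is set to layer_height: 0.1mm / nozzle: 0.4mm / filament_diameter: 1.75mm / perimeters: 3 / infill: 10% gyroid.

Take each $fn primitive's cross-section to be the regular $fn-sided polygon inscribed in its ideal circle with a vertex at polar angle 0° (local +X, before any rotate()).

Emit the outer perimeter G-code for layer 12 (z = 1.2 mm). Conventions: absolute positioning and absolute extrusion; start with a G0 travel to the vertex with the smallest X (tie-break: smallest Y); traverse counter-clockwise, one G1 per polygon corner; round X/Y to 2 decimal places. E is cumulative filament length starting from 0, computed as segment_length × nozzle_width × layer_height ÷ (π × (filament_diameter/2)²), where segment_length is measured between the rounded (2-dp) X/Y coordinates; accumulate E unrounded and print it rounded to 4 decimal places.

G0 X-3.00 Y0.00 Z1.20
G1 X-2.60 Y-1.50 E0.0258
G1 X-1.50 Y-2.60 E0.0517
G1 X0.00 Y-3.00 E0.0775
G1 X1.50 Y-2.60 E0.1033
G1 X2.60 Y-1.50 E0.1292
G1 X3.00 Y0.00 E0.1550
G1 X2.60 Y1.50 E0.1808
G1 X1.50 Y2.60 E0.2067
G1 X0.00 Y3.00 E0.2325
G1 X-1.50 Y2.60 E0.2583
G1 X-2.60 Y1.50 E0.2842
G1 X-3.00 Y0.00 E0.3100

At z = 1.2 mm: the cylinder: section is a regular 12-gon, circumradius r=3; the cube at (-2, 3) does not reach this height (z outside [12.5, 34.5]); the cube at (6, 0.5) does not reach this height (z outside [18.5, 40]); Combining (union): only the r=3 cylinder is present, so the union is just that shape — 1 connected region. The outline is a single polygon with 12 vertices. Extrusion per mm of travel: 0.4 × 0.1 / (π × 0.875²) = 0.016630. Accumulating E over each segment gives final E = 0.3100.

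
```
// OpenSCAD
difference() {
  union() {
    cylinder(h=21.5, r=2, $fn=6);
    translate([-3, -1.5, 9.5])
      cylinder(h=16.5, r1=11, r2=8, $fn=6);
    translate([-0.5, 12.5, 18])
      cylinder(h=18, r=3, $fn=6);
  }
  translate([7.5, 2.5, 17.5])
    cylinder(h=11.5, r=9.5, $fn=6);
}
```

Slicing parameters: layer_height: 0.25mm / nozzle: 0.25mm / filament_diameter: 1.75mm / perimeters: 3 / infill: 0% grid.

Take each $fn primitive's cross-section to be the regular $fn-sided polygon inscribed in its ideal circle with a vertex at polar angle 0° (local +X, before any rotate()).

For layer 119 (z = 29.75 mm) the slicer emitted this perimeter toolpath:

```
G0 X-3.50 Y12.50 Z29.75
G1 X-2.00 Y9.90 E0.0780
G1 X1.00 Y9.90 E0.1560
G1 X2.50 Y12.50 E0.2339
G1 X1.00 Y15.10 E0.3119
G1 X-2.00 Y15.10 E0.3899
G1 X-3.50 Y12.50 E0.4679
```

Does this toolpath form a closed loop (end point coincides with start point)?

yes

Start point (G0): (-3.50, 12.50). End point (last G1): the path returns to the start — closed.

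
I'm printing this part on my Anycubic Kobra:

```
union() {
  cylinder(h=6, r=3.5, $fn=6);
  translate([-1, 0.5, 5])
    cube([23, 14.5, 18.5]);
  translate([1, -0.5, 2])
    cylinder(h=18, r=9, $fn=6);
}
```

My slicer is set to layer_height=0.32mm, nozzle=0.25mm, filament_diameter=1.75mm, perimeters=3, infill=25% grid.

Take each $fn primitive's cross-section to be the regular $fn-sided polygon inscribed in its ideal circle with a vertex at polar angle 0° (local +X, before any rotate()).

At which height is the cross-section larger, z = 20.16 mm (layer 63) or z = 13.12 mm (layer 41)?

Layer 63 (z = 20.16): the cylinder is absent (z outside [0, 6]); the cube at (-1, 0.5) is present — its section is the full 23×14.5 rectangle (area 333.50 mm²); the cylinder at (1, -0.5) is absent (z outside [2, 20]); Merging all regions: only the 23×14.5 cube at (-1, 0.5) is present, so the union is just that shape — area = 333.50 mm². So its area = 333.50 mm². Layer 41 (z = 13.12): the cylinder is absent (z outside [0, 6]); the 23×14.5 cube at (-1, 0.5) contributes its full rectangle (area 333.50 mm²); the cylinder at (1, -0.5): section is a regular 6-gon, circumradius r=9 (area = (6/2)·9.000²·sin(360°/6) = 210.44 mm²); Merging all regions: the regions partially overlap — summed areas 543.94 mm² minus the doubly-counted overlap 57.49 mm² gives 486.46 mm² — area = 486.46 mm². So its area = 486.46 mm². Layer 41 is larger (486.46 vs 333.50 mm²).

layer 41 (z = 13.12 mm)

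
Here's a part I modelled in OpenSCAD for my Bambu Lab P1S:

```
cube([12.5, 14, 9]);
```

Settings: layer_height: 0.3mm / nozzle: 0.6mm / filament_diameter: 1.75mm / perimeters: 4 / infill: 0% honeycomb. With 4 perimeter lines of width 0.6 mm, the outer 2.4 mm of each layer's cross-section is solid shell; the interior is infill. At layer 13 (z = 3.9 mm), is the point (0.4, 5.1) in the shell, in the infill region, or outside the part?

shell

At z = 3.9 mm: the 12.5×14 cube contributes its full rectangle. Overall, the cross-section is a single solid region. The nearest boundary edge runs (0.00, 14.00)→(0.00, 0.00); distance from the point to it = 0.40 mm. The point is inside the cross-section, 0.40 mm from the nearest boundary — within the 2.4 mm shell band (4 × 0.6).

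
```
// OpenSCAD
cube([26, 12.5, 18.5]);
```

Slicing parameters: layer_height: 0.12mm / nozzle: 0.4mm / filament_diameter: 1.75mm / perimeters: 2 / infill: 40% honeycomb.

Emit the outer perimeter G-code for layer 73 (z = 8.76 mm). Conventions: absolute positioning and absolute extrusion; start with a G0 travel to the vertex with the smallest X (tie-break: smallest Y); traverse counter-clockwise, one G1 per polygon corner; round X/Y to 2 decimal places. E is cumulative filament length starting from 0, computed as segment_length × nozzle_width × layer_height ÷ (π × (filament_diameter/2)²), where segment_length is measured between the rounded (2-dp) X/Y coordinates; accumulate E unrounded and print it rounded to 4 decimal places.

At z = 8.76 mm: the cube (footprint 26×12.5) is included at this height. The outline is a single polygon with 4 vertices. Extrusion per mm of travel: 0.4 × 0.12 / (π × 0.875²) = 0.019956. Accumulating E over each segment gives final E = 1.5366.

G0 X0.00 Y0.00 Z8.76
G1 X26.00 Y0.00 E0.5189
G1 X26.00 Y12.50 E0.7683
G1 X0.00 Y12.50 E1.2872
G1 X0.00 Y0.00 E1.5366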